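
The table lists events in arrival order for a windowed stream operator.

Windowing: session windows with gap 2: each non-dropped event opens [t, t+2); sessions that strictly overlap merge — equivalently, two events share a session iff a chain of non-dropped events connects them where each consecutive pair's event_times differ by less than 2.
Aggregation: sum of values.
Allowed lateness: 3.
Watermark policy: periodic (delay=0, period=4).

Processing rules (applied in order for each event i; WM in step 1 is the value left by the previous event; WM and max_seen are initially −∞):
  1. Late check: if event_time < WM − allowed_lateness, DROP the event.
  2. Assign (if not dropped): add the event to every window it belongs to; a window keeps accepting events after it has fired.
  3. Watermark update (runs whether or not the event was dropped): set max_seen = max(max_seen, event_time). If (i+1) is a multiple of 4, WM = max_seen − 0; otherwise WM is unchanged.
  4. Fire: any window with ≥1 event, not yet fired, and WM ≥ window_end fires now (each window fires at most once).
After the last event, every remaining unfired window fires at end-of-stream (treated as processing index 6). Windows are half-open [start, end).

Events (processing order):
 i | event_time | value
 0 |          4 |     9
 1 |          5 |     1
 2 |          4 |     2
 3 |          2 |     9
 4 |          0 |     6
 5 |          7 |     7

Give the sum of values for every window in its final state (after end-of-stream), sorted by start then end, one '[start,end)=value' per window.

[2,4)=9 [4,7)=12 [7,9)=7

i=0 t=4 v=9: → [4,6); WM=−∞
i=1 t=5 v=1: → [4,7); WM=−∞
i=2 t=4 v=2: → [4,7); WM=−∞
i=3 t=2 v=9: → [2,4); WM=5
i=4 t=0 v=6: DROP (t<5-3); WM=5
i=5 t=7 v=7: → [7,9); WM=5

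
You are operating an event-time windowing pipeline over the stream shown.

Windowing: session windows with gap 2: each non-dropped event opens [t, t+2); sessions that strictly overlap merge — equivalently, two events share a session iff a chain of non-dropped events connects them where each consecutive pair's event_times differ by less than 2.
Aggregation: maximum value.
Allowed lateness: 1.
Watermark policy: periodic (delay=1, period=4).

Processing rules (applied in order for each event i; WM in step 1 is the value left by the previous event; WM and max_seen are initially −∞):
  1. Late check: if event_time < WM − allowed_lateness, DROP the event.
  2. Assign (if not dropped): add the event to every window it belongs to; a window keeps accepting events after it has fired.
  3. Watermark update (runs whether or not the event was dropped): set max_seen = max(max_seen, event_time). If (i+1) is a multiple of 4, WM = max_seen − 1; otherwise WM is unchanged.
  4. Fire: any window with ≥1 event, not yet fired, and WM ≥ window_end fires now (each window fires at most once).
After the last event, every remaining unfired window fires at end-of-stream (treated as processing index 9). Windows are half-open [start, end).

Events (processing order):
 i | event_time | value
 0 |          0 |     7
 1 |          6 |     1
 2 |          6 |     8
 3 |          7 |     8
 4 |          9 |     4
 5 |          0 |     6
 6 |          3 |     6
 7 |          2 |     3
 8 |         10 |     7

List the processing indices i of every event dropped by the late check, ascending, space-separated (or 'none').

i=0 t=0 v=7: → [0,2); WM=−∞
i=1 t=6 v=1: → [6,8); WM=−∞
i=2 t=6 v=8: → [6,8); WM=−∞
i=3 t=7 v=8: → [6,9); WM=6
i=4 t=9 v=4: → [9,11); WM=6
i=5 t=0 v=6: DROP (t<6-1); WM=6
i=6 t=3 v=6: DROP (t<6-1); WM=6
i=7 t=2 v=3: DROP (t<6-1); WM=8
i=8 t=10 v=7: → [9,12); WM=8

5 6 7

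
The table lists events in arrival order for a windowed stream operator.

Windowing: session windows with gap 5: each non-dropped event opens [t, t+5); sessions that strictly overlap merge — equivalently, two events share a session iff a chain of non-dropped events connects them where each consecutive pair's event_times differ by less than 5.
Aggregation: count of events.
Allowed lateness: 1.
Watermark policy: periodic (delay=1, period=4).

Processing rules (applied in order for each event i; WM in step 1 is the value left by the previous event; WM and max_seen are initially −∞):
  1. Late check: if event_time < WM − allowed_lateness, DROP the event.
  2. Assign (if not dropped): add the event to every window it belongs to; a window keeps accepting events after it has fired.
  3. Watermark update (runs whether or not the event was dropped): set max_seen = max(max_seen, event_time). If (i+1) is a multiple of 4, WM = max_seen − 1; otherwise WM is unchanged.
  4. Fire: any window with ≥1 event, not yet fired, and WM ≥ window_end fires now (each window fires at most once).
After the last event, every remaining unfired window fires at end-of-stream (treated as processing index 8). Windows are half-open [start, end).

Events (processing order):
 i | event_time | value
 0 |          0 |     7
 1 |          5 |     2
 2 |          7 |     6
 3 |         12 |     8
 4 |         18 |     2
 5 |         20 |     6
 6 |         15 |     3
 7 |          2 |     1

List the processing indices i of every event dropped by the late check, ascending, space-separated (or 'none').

i=0 t=0 v=7: → [0,5); WM=−∞
i=1 t=5 v=2: → [5,10); WM=−∞
i=2 t=7 v=6: → [5,12); WM=−∞
i=3 t=12 v=8: → [12,17); WM=11
i=4 t=18 v=2: → [18,23); WM=11
i=5 t=20 v=6: → [18,25); WM=11
i=6 t=15 v=3: → [12,25); WM=11
i=7 t=2 v=1: DROP (t<11-1); WM=19

7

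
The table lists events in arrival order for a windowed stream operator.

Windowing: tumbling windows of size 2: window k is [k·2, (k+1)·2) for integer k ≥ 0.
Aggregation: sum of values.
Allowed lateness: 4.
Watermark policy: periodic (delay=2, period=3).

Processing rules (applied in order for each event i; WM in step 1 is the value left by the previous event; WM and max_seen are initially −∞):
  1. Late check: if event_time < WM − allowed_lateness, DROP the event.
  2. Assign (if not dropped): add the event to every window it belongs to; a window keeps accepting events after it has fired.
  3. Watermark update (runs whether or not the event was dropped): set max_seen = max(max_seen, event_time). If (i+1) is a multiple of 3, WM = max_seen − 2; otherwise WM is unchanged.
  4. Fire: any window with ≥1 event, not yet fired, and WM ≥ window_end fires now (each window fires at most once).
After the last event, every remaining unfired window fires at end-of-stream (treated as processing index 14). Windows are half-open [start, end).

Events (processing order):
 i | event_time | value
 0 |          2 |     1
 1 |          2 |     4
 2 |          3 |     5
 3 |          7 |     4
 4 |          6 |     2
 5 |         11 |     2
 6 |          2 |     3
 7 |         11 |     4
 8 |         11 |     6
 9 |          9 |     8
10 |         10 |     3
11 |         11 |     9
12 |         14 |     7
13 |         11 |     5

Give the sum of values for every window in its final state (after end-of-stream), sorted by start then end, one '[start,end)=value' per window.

[2,4)=10 [6,8)=6 [8,10)=8 [10,12)=29 [14,16)=7

i=0 t=2 v=1: → [2,4); WM=−∞
i=1 t=2 v=4: → [2,4); WM=−∞
i=2 t=3 v=5: → [2,4); WM=1
i=3 t=7 v=4: → [6,8); WM=1
i=4 t=6 v=2: → [6,8); WM=1
i=5 t=11 v=2: → [10,12); WM=9; [2,4) fires=10 [6,8) fires=6
i=6 t=2 v=3: DROP (t<9-4); WM=9
i=7 t=11 v=4: → [10,12); WM=9
i=8 t=11 v=6: → [10,12); WM=9
i=9 t=9 v=8: → [8,10); WM=9
i=10 t=10 v=3: → [10,12); WM=9
i=11 t=11 v=9: → [10,12); WM=9
i=12 t=14 v=7: → [14,16); WM=9
i=13 t=11 v=5: → [10,12); WM=9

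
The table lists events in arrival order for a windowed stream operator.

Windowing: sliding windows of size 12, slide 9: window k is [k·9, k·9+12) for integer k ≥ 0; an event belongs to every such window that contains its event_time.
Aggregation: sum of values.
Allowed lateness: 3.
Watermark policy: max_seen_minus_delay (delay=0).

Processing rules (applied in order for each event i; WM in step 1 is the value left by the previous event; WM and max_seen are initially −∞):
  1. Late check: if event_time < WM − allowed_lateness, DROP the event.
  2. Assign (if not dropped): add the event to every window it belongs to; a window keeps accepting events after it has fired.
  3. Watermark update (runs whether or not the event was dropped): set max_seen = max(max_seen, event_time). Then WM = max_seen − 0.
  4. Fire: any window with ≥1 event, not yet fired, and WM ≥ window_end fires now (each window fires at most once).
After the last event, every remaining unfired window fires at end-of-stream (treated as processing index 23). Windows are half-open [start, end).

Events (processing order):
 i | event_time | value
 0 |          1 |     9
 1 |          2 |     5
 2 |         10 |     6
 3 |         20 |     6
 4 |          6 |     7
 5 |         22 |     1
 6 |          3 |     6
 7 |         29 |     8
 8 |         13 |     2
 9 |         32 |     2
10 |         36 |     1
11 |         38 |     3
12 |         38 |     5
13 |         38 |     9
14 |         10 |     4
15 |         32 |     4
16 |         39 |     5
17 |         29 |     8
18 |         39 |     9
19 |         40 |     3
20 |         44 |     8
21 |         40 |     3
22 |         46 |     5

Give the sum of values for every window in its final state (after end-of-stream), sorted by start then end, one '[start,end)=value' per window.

i=0 t=1 v=9: → [0,12); WM=1
i=1 t=2 v=5: → [0,12); WM=2
i=2 t=10 v=6: → [9,21),[0,12); WM=10
i=3 t=20 v=6: → [18,30),[9,21); WM=20; [0,12) fires=20
i=4 t=6 v=7: DROP (t<20-3); WM=20
i=5 t=22 v=1: → [18,30); WM=22; [9,21) fires=12
i=6 t=3 v=6: DROP (t<22-3); WM=22
i=7 t=29 v=8: → [27,39),[18,30); WM=29
i=8 t=13 v=2: DROP (t<29-3); WM=29
i=9 t=32 v=2: → [27,39); WM=32; [18,30) fires=15
i=10 t=36 v=1: → [36,48),[27,39); WM=36
i=11 t=38 v=3: → [36,48),[27,39); WM=38
i=12 t=38 v=5: → [36,48),[27,39); WM=38
i=13 t=38 v=9: → [36,48),[27,39); WM=38
i=14 t=10 v=4: DROP (t<38-3); WM=38
i=15 t=32 v=4: DROP (t<38-3); WM=38
i=16 t=39 v=5: → [36,48); WM=39; [27,39) fires=28
i=17 t=29 v=8: DROP (t<39-3); WM=39
i=18 t=39 v=9: → [36,48); WM=39
i=19 t=40 v=3: → [36,48); WM=40
i=20 t=44 v=8: → [36,48); WM=44
i=21 t=40 v=3: DROP (t<44-3); WM=44
i=22 t=46 v=5: → [45,57),[36,48); WM=46

[0,12)=20 [9,21)=12 [18,30)=15 [27,39)=28 [36,48)=48 [45,57)=5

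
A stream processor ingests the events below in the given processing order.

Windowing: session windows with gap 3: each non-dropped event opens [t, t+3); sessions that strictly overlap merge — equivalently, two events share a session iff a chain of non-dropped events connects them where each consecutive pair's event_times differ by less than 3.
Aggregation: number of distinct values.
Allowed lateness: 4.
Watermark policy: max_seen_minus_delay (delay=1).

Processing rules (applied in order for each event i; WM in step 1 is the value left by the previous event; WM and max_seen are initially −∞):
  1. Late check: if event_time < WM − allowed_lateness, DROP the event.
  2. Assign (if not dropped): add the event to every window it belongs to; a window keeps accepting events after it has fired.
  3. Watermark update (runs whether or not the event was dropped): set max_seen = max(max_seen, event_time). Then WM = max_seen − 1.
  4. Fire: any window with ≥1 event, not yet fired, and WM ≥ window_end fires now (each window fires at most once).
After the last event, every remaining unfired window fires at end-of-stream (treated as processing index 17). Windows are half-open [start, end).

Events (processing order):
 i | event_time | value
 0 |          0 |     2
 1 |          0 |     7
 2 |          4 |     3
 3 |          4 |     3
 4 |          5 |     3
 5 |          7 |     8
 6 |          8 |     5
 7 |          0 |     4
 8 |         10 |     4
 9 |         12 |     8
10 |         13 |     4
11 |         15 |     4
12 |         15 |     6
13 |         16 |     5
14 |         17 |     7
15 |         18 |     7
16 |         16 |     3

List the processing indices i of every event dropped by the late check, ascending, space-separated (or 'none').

i=0 t=0 v=2: → [0,3); WM=-1
i=1 t=0 v=7: → [0,3); WM=-1
i=2 t=4 v=3: → [4,7); WM=3
i=3 t=4 v=3: → [4,7); WM=3
i=4 t=5 v=3: → [4,8); WM=4
i=5 t=7 v=8: → [4,10); WM=6
i=6 t=8 v=5: → [4,11); WM=7
i=7 t=0 v=4: DROP (t<7-4); WM=7
i=8 t=10 v=4: → [4,13); WM=9
i=9 t=12 v=8: → [4,15); WM=11
i=10 t=13 v=4: → [4,16); WM=12
i=11 t=15 v=4: → [4,18); WM=14
i=12 t=15 v=6: → [4,18); WM=14
i=13 t=16 v=5: → [4,19); WM=15
i=14 t=17 v=7: → [4,20); WM=16
i=15 t=18 v=7: → [4,21); WM=17
i=16 t=16 v=3: → [4,21); WM=17

7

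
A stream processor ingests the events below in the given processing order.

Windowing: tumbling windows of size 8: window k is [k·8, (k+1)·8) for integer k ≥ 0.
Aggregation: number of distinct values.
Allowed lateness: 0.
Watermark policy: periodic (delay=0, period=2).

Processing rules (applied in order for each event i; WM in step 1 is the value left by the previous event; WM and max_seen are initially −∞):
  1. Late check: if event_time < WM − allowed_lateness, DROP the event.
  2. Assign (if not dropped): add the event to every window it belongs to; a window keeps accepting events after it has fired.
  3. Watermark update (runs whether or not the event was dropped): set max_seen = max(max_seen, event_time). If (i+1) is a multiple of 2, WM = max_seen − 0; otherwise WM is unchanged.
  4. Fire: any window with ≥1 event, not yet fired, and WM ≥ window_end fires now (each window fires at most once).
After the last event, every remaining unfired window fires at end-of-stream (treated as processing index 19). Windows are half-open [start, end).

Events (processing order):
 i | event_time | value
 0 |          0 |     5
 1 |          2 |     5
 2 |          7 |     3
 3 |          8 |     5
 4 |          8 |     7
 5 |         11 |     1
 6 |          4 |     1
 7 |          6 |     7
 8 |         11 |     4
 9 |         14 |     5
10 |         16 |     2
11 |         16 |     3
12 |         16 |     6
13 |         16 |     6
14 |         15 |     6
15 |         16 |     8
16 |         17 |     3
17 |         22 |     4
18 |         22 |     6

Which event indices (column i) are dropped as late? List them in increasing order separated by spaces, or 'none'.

6 7 14

i=0 t=0 v=5: → [0,8); WM=−∞
i=1 t=2 v=5: → [0,8); WM=2
i=2 t=7 v=3: → [0,8); WM=2
i=3 t=8 v=5: → [8,16); WM=8; [0,8) fires=2
i=4 t=8 v=7: → [8,16); WM=8
i=5 t=11 v=1: → [8,16); WM=11
i=6 t=4 v=1: DROP (t<11-0); WM=11
i=7 t=6 v=7: DROP (t<11-0); WM=11
i=8 t=11 v=4: → [8,16); WM=11
i=9 t=14 v=5: → [8,16); WM=14
i=10 t=16 v=2: → [16,24); WM=14
i=11 t=16 v=3: → [16,24); WM=16; [8,16) fires=4
i=12 t=16 v=6: → [16,24); WM=16
i=13 t=16 v=6: → [16,24); WM=16
i=14 t=15 v=6: DROP (t<16-0); WM=16
i=15 t=16 v=8: → [16,24); WM=16
i=16 t=17 v=3: → [16,24); WM=16
i=17 t=22 v=4: → [16,24); WM=22
i=18 t=22 v=6: → [16,24); WM=22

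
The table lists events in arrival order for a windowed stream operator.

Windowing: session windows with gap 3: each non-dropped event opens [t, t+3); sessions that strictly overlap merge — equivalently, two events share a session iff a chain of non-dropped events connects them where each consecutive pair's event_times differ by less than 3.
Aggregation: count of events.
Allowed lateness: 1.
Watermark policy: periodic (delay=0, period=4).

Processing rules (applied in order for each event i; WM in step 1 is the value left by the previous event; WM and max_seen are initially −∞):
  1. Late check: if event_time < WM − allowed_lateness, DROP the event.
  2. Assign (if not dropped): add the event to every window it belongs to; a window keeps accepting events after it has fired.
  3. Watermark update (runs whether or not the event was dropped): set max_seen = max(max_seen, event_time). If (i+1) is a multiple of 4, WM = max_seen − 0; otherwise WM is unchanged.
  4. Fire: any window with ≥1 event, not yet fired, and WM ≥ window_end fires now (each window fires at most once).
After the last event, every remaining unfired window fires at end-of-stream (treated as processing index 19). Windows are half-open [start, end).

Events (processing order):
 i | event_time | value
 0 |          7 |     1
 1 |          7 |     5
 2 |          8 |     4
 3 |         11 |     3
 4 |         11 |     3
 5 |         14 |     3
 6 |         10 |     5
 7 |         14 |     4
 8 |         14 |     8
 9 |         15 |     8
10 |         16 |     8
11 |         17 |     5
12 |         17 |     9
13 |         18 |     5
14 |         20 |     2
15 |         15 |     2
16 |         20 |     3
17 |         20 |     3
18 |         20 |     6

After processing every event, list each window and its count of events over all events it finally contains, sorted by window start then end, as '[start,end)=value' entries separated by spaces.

i=0 t=7 v=1: → [7,10); WM=−∞
i=1 t=7 v=5: → [7,10); WM=−∞
i=2 t=8 v=4: → [7,11); WM=−∞
i=3 t=11 v=3: → [11,14); WM=11
i=4 t=11 v=3: → [11,14); WM=11
i=5 t=14 v=3: → [14,17); WM=11
i=6 t=10 v=5: → [7,14); WM=11
i=7 t=14 v=4: → [14,17); WM=14
i=8 t=14 v=8: → [14,17); WM=14
i=9 t=15 v=8: → [14,18); WM=14
i=10 t=16 v=8: → [14,19); WM=14
i=11 t=17 v=5: → [14,20); WM=17
i=12 t=17 v=9: → [14,20); WM=17
i=13 t=18 v=5: → [14,21); WM=17
i=14 t=20 v=2: → [14,23); WM=17
i=15 t=15 v=2: DROP (t<17-1); WM=20
i=16 t=20 v=3: → [14,23); WM=20
i=17 t=20 v=3: → [14,23); WM=20
i=18 t=20 v=6: → [14,23); WM=20

[7,14)=6 [14,23)=12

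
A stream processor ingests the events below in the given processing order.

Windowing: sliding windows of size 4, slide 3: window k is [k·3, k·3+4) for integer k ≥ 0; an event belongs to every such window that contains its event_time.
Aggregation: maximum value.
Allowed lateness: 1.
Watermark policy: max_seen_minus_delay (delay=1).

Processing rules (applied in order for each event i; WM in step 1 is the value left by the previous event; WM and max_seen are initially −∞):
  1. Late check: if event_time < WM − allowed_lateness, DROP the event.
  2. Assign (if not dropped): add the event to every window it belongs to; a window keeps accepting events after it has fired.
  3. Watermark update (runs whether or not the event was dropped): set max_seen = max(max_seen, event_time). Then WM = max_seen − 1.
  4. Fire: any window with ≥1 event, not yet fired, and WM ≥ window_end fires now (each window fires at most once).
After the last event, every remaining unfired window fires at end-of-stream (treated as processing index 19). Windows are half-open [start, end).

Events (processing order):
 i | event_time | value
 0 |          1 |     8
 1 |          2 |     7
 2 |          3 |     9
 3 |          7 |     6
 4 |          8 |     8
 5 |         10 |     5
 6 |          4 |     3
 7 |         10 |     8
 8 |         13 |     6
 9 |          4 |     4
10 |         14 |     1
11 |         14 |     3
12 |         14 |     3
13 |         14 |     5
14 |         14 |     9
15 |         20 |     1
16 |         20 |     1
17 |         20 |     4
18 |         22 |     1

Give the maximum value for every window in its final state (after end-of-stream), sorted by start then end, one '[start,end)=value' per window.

i=0 t=1 v=8: → [0,4); WM=0
i=1 t=2 v=7: → [0,4); WM=1
i=2 t=3 v=9: → [3,7),[0,4); WM=2
i=3 t=7 v=6: → [6,10); WM=6; [0,4) fires=9
i=4 t=8 v=8: → [6,10); WM=7; [3,7) fires=9
i=5 t=10 v=5: → [9,13); WM=9
i=6 t=4 v=3: DROP (t<9-1); WM=9
i=7 t=10 v=8: → [9,13); WM=9
i=8 t=13 v=6: → [12,16); WM=12; [6,10) fires=8
i=9 t=4 v=4: DROP (t<12-1); WM=12
i=10 t=14 v=1: → [12,16); WM=13; [9,13) fires=8
i=11 t=14 v=3: → [12,16); WM=13
i=12 t=14 v=3: → [12,16); WM=13
i=13 t=14 v=5: → [12,16); WM=13
i=14 t=14 v=9: → [12,16); WM=13
i=15 t=20 v=1: → [18,22); WM=19; [12,16) fires=9
i=16 t=20 v=1: → [18,22); WM=19
i=17 t=20 v=4: → [18,22); WM=19
i=18 t=22 v=1: → [21,25); WM=21

[0,4)=9 [3,7)=9 [6,10)=8 [9,13)=8 [12,16)=9 [18,22)=4 [21,25)=1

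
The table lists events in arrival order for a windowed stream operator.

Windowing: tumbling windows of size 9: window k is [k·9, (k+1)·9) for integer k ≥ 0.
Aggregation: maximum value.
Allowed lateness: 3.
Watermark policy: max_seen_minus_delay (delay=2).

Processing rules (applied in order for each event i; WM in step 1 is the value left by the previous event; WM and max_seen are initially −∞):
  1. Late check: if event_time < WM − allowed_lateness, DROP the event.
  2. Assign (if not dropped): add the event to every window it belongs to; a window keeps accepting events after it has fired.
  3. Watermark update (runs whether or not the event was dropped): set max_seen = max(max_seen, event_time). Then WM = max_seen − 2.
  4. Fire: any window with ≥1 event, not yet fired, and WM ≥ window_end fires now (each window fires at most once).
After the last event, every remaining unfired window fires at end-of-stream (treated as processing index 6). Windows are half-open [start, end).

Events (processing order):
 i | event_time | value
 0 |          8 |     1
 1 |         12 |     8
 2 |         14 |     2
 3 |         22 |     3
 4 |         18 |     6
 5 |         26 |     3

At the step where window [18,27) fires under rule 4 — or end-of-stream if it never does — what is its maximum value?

i=0 t=8 v=1: → [0,9); WM=6
i=1 t=12 v=8: → [9,18); WM=10; [0,9) fires=1
i=2 t=14 v=2: → [9,18); WM=12
i=3 t=22 v=3: → [18,27); WM=20; [9,18) fires=8
i=4 t=18 v=6: → [18,27); WM=20
i=5 t=26 v=3: → [18,27); WM=24

6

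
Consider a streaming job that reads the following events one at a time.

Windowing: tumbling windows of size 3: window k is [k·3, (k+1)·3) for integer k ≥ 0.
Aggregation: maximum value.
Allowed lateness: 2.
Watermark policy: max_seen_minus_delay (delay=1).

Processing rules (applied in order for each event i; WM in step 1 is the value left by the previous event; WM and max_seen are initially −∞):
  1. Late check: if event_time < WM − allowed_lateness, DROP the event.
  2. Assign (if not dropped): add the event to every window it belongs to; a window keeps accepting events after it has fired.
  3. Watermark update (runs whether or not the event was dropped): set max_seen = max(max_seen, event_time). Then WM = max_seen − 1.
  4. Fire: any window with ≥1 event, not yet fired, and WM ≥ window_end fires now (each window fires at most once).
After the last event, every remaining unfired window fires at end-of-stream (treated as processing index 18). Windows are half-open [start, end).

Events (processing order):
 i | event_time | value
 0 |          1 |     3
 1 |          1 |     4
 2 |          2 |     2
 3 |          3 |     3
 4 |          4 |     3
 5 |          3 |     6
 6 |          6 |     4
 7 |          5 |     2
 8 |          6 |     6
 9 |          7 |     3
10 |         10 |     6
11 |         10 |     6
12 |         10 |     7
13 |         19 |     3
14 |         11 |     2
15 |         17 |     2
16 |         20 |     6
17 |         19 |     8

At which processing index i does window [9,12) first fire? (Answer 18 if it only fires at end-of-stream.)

13

i=0 t=1 v=3: → [0,3); WM=0
i=1 t=1 v=4: → [0,3); WM=0
i=2 t=2 v=2: → [0,3); WM=1
i=3 t=3 v=3: → [3,6); WM=2
i=4 t=4 v=3: → [3,6); WM=3; [0,3) fires=4
i=5 t=3 v=6: → [3,6); WM=3
i=6 t=6 v=4: → [6,9); WM=5
i=7 t=5 v=2: → [3,6); WM=5
i=8 t=6 v=6: → [6,9); WM=5
i=9 t=7 v=3: → [6,9); WM=6; [3,6) fires=6
i=10 t=10 v=6: → [9,12); WM=9; [6,9) fires=6
i=11 t=10 v=6: → [9,12); WM=9
i=12 t=10 v=7: → [9,12); WM=9
i=13 t=19 v=3: → [18,21); WM=18; [9,12) fires=7
i=14 t=11 v=2: DROP (t<18-2); WM=18
i=15 t=17 v=2: → [15,18); WM=18; [15,18) fires=2
i=16 t=20 v=6: → [18,21); WM=19
i=17 t=19 v=8: → [18,21); WM=19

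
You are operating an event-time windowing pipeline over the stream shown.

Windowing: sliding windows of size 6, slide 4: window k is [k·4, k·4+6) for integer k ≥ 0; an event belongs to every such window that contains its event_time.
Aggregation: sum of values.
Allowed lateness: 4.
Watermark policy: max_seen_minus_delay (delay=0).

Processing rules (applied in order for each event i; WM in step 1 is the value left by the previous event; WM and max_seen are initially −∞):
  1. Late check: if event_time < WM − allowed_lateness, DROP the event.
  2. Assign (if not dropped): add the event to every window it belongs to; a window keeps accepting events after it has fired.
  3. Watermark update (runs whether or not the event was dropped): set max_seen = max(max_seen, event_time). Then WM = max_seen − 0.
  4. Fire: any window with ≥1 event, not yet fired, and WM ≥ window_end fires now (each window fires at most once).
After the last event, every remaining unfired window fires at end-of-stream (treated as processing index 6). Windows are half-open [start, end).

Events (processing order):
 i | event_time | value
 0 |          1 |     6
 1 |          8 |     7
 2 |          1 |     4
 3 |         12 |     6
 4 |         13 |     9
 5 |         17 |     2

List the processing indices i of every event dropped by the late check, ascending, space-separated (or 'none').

2

i=0 t=1 v=6: → [0,6); WM=1
i=1 t=8 v=7: → [8,14),[4,10); WM=8; [0,6) fires=6
i=2 t=1 v=4: DROP (t<8-4); WM=8
i=3 t=12 v=6: → [12,18),[8,14); WM=12; [4,10) fires=7
i=4 t=13 v=9: → [12,18),[8,14); WM=13
i=5 t=17 v=2: → [16,22),[12,18); WM=17; [8,14) fires=22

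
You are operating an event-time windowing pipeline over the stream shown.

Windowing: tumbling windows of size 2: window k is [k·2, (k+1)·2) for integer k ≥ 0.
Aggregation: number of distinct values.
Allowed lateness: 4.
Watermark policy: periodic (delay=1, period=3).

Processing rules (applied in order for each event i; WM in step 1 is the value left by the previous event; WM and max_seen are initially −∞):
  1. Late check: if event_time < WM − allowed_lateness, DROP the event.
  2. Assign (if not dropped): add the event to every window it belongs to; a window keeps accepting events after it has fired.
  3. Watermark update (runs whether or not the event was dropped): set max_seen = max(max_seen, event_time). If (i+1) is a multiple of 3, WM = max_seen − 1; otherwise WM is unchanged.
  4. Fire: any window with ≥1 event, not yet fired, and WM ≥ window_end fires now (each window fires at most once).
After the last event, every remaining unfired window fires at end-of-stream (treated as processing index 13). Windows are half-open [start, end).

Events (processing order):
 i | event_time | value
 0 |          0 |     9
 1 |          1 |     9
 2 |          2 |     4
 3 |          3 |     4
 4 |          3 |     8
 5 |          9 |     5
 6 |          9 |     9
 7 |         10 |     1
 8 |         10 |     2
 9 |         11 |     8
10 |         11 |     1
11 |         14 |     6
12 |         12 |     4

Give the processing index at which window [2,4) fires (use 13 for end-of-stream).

5

i=0 t=0 v=9: → [0,2); WM=−∞
i=1 t=1 v=9: → [0,2); WM=−∞
i=2 t=2 v=4: → [2,4); WM=1
i=3 t=3 v=4: → [2,4); WM=1
i=4 t=3 v=8: → [2,4); WM=1
i=5 t=9 v=5: → [8,10); WM=8; [0,2) fires=1 [2,4) fires=2
i=6 t=9 v=9: → [8,10); WM=8
i=7 t=10 v=1: → [10,12); WM=8
i=8 t=10 v=2: → [10,12); WM=9
i=9 t=11 v=8: → [10,12); WM=9
i=10 t=11 v=1: → [10,12); WM=9
i=11 t=14 v=6: → [14,16); WM=13; [8,10) fires=2 [10,12) fires=3
i=12 t=12 v=4: → [12,14); WM=13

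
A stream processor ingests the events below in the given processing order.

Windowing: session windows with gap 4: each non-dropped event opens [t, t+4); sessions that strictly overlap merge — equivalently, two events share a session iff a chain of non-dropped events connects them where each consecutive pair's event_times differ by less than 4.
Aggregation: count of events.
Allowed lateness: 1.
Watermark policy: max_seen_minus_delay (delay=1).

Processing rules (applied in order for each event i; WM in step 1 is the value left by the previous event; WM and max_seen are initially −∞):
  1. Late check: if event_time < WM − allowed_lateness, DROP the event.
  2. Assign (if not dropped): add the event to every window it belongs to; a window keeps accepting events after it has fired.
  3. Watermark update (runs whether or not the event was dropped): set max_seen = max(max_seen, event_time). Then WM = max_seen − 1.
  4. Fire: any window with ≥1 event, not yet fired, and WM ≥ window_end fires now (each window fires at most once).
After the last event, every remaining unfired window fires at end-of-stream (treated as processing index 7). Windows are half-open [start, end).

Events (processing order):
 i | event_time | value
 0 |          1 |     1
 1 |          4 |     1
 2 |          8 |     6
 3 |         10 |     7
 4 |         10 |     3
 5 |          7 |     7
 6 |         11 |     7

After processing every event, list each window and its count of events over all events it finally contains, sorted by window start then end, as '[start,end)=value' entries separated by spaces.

i=0 t=1 v=1: → [1,5); WM=0
i=1 t=4 v=1: → [1,8); WM=3
i=2 t=8 v=6: → [8,12); WM=7
i=3 t=10 v=7: → [8,14); WM=9
i=4 t=10 v=3: → [8,14); WM=9
i=5 t=7 v=7: DROP (t<9-1); WM=9
i=6 t=11 v=7: → [8,15); WM=10

[1,8)=2 [8,15)=4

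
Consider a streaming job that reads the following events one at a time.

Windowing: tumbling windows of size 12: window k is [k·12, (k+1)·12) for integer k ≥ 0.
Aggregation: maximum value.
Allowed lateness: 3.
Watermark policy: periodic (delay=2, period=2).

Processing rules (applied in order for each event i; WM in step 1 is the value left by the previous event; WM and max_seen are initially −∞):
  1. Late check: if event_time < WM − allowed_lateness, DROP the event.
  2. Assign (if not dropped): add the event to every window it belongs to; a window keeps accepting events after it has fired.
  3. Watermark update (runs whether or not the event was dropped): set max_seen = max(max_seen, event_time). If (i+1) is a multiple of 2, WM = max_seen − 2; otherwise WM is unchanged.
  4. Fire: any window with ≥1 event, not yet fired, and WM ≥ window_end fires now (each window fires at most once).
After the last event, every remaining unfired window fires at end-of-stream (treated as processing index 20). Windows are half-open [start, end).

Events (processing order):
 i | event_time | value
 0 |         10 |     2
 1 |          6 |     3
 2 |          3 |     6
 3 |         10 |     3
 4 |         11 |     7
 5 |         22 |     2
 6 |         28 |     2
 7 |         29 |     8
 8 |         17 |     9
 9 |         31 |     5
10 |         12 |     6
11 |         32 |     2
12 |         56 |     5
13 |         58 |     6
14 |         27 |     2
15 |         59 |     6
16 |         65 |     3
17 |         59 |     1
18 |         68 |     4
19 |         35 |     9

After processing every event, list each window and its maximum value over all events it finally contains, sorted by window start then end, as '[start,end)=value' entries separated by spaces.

i=0 t=10 v=2: → [0,12); WM=−∞
i=1 t=6 v=3: → [0,12); WM=8
i=2 t=3 v=6: DROP (t<8-3); WM=8
i=3 t=10 v=3: → [0,12); WM=8
i=4 t=11 v=7: → [0,12); WM=8
i=5 t=22 v=2: → [12,24); WM=20; [0,12) fires=7
i=6 t=28 v=2: → [24,36); WM=20
i=7 t=29 v=8: → [24,36); WM=27; [12,24) fires=2
i=8 t=17 v=9: DROP (t<27-3); WM=27
i=9 t=31 v=5: → [24,36); WM=29
i=10 t=12 v=6: DROP (t<29-3); WM=29
i=11 t=32 v=2: → [24,36); WM=30
i=12 t=56 v=5: → [48,60); WM=30
i=13 t=58 v=6: → [48,60); WM=56; [24,36) fires=8
i=14 t=27 v=2: DROP (t<56-3); WM=56
i=15 t=59 v=6: → [48,60); WM=57
i=16 t=65 v=3: → [60,72); WM=57
i=17 t=59 v=1: → [48,60); WM=63; [48,60) fires=6
i=18 t=68 v=4: → [60,72); WM=63
i=19 t=35 v=9: DROP (t<63-3); WM=66

[0,12)=7 [12,24)=2 [24,36)=8 [48,60)=6 [60,72)=4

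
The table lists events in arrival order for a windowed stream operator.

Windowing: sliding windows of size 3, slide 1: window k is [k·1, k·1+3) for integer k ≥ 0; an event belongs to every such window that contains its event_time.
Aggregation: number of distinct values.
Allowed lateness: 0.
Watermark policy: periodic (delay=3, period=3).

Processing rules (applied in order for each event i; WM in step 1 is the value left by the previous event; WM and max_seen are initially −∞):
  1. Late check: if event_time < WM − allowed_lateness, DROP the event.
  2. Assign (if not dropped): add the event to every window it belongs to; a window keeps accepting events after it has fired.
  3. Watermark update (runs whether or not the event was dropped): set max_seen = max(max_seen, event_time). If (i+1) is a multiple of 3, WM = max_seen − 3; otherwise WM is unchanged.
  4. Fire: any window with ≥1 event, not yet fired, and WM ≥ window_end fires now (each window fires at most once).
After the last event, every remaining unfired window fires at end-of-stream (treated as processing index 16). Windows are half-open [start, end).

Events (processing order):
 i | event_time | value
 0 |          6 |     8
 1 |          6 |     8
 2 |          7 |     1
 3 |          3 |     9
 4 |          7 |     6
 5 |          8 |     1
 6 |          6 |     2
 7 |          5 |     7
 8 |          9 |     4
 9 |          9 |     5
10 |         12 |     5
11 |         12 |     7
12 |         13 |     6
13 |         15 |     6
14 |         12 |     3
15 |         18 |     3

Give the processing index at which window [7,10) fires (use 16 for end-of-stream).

i=0 t=6 v=8: → [6,9),[5,8),[4,7); WM=−∞
i=1 t=6 v=8: → [6,9),[5,8),[4,7); WM=−∞
i=2 t=7 v=1: → [7,10),[6,9),[5,8); WM=4
i=3 t=3 v=9: DROP (t<4-0); WM=4
i=4 t=7 v=6: → [7,10),[6,9),[5,8); WM=4
i=5 t=8 v=1: → [8,11),[7,10),[6,9); WM=5
i=6 t=6 v=2: → [6,9),[5,8),[4,7); WM=5
i=7 t=5 v=7: → [5,8),[4,7),[3,6); WM=5
i=8 t=9 v=4: → [9,12),[8,11),[7,10); WM=6; [3,6) fires=1
i=9 t=9 v=5: → [9,12),[8,11),[7,10); WM=6
i=10 t=12 v=5: → [12,15),[11,14),[10,13); WM=6
i=11 t=12 v=7: → [12,15),[11,14),[10,13); WM=9; [4,7) fires=3 [5,8) fires=5 [6,9) fires=4
i=12 t=13 v=6: → [13,16),[12,15),[11,14); WM=9
i=13 t=15 v=6: → [15,18),[14,17),[13,16); WM=9
i=14 t=12 v=3: → [12,15),[11,14),[10,13); WM=12; [7,10) fires=4 [8,11) fires=3 [9,12) fires=2
i=15 t=18 v=3: → [18,21),[17,20),[16,19); WM=12

14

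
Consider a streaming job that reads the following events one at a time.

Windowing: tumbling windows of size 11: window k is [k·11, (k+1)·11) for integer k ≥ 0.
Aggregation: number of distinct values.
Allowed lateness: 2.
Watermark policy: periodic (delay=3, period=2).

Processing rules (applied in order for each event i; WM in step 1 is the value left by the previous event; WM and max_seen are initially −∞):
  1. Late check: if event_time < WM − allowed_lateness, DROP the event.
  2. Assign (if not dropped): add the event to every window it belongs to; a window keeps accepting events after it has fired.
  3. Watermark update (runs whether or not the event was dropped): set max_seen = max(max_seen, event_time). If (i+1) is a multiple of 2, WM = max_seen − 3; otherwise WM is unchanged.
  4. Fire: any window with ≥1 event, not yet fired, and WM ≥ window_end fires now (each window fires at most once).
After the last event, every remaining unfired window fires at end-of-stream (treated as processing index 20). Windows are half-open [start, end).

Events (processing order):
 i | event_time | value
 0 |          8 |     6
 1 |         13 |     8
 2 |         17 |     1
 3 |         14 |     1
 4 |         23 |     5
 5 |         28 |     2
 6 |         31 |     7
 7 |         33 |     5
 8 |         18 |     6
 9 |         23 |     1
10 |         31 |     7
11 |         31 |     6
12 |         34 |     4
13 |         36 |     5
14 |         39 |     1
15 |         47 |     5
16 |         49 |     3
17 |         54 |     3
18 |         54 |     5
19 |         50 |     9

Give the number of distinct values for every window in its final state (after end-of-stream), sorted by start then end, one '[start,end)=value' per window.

[0,11)=1 [11,22)=2 [22,33)=4 [33,44)=3 [44,55)=3

i=0 t=8 v=6: → [0,11); WM=−∞
i=1 t=13 v=8: → [11,22); WM=10
i=2 t=17 v=1: → [11,22); WM=10
i=3 t=14 v=1: → [11,22); WM=14; [0,11) fires=1
i=4 t=23 v=5: → [22,33); WM=14
i=5 t=28 v=2: → [22,33); WM=25; [11,22) fires=2
i=6 t=31 v=7: → [22,33); WM=25
i=7 t=33 v=5: → [33,44); WM=30
i=8 t=18 v=6: DROP (t<30-2); WM=30
i=9 t=23 v=1: DROP (t<30-2); WM=30
i=10 t=31 v=7: → [22,33); WM=30
i=11 t=31 v=6: → [22,33); WM=30
i=12 t=34 v=4: → [33,44); WM=30
i=13 t=36 v=5: → [33,44); WM=33; [22,33) fires=4
i=14 t=39 v=1: → [33,44); WM=33
i=15 t=47 v=5: → [44,55); WM=44; [33,44) fires=3
i=16 t=49 v=3: → [44,55); WM=44
i=17 t=54 v=3: → [44,55); WM=51
i=18 t=54 v=5: → [44,55); WM=51
i=19 t=50 v=9: → [44,55); WM=51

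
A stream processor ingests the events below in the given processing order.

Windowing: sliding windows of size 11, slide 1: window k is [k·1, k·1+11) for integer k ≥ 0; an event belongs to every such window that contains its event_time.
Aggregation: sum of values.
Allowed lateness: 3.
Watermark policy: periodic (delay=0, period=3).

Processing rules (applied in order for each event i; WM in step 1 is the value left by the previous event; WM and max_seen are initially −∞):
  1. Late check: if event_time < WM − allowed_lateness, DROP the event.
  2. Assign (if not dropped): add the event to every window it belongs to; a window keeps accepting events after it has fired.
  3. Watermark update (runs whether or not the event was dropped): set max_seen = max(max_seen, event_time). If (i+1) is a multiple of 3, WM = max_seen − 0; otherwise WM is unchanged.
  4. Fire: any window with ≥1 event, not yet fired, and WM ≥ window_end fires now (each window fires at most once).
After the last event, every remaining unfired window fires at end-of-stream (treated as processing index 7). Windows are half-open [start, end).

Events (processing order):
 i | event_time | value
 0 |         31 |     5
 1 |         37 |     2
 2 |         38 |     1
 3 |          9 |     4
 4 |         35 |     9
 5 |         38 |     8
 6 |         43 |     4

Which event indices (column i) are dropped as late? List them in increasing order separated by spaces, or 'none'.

i=0 t=31 v=5: → [31,42),[30,41),[29,40),[28,39),[27,38),[26,37),[25,36),[24,35),[23,34),[22,33),[21,32); WM=−∞
i=1 t=37 v=2: → [37,48),[36,47),[35,46),[34,45),[33,44),[32,43),[31,42),[30,41),[29,40),[28,39),[27,38); WM=−∞
i=2 t=38 v=1: → [38,49),[37,48),[36,47),[35,46),[34,45),[33,44),[32,43),[31,42),[30,41),[29,40),[28,39); WM=38; [21,32) fires=5 [22,33) fires=5 [23,34) fires=5 [24,35) fires=5 [25,36) fires=5 [26,37) fires=5 [27,38) fires=7
i=3 t=9 v=4: DROP (t<38-3); WM=38
i=4 t=35 v=9: → [35,46),[34,45),[33,44),[32,43),[31,42),[30,41),[29,40),[28,39),[27,38),[26,37),[25,36); WM=38
i=5 t=38 v=8: → [38,49),[37,48),[36,47),[35,46),[34,45),[33,44),[32,43),[31,42),[30,41),[29,40),[28,39); WM=38
i=6 t=43 v=4: → [43,54),[42,53),[41,52),[40,51),[39,50),[38,49),[37,48),[36,47),[35,46),[34,45),[33,44); WM=38

3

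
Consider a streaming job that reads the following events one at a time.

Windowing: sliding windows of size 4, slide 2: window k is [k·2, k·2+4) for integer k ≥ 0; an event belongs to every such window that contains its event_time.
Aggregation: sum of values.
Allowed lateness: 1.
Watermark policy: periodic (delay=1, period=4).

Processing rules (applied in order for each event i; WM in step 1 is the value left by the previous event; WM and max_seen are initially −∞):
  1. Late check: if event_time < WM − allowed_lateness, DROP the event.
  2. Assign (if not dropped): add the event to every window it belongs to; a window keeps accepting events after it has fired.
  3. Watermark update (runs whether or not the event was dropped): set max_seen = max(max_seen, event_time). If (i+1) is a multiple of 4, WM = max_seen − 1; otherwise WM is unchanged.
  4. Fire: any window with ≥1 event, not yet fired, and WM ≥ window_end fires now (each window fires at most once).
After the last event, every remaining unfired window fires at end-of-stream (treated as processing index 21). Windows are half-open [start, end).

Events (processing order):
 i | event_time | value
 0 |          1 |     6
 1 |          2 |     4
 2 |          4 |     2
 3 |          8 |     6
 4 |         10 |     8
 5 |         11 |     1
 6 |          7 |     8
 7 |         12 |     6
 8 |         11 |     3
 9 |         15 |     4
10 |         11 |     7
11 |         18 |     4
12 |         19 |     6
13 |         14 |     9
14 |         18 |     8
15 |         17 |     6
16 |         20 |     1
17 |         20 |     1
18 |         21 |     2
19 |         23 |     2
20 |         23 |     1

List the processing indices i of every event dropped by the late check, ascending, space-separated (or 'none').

i=0 t=1 v=6: → [0,4); WM=−∞
i=1 t=2 v=4: → [2,6),[0,4); WM=−∞
i=2 t=4 v=2: → [4,8),[2,6); WM=−∞
i=3 t=8 v=6: → [8,12),[6,10); WM=7; [0,4) fires=10 [2,6) fires=6
i=4 t=10 v=8: → [10,14),[8,12); WM=7
i=5 t=11 v=1: → [10,14),[8,12); WM=7
i=6 t=7 v=8: → [6,10),[4,8); WM=7
i=7 t=12 v=6: → [12,16),[10,14); WM=11; [4,8) fires=10 [6,10) fires=14
i=8 t=11 v=3: → [10,14),[8,12); WM=11
i=9 t=15 v=4: → [14,18),[12,16); WM=11
i=10 t=11 v=7: → [10,14),[8,12); WM=11
i=11 t=18 v=4: → [18,22),[16,20); WM=17; [8,12) fires=25 [10,14) fires=25 [12,16) fires=10
i=12 t=19 v=6: → [18,22),[16,20); WM=17
i=13 t=14 v=9: DROP (t<17-1); WM=17
i=14 t=18 v=8: → [18,22),[16,20); WM=17
i=15 t=17 v=6: → [16,20),[14,18); WM=18; [14,18) fires=10
i=16 t=20 v=1: → [20,24),[18,22); WM=18
i=17 t=20 v=1: → [20,24),[18,22); WM=18
i=18 t=21 v=2: → [20,24),[18,22); WM=18
i=19 t=23 v=2: → [22,26),[20,24); WM=22; [16,20) fires=24 [18,22) fires=22
i=20 t=23 v=1: → [22,26),[20,24); WM=22

13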